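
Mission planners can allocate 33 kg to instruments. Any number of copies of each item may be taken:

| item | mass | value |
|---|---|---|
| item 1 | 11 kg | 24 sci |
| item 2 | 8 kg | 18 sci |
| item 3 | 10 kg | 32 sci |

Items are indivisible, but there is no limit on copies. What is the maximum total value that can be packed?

96 sci

Best value-per-unit is item 3 at 32/10, and filling with it alone uses mass 3×10=30. No mix of the others beats 3×32 = 96.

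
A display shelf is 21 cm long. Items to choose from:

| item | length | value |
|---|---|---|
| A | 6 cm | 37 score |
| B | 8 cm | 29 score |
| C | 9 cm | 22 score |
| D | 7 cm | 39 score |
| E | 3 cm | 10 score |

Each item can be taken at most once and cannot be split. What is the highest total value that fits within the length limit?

This is a 0/1 knapsack; check combinations near the capacity.
- A+B+D: length 6+8+7=21, value 37+29+39=105
- A+D+E: length 6+7+3=16, value 37+39+10=86
- B+D+E: length 8+7+3=18, value 29+39+10=78
Best: 105 score.

105 score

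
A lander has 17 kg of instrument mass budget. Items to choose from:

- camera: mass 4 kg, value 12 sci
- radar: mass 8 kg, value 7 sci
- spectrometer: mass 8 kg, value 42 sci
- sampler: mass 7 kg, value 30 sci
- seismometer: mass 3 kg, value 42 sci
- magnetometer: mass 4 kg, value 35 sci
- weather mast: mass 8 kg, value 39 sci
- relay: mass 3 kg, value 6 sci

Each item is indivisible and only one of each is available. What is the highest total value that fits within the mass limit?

119 sci

Check high-value combinations within 17 kg:
- spectrometer+seismometer+magnetometer: mass 8+3+4=15, value 42+42+35=119
- seismometer+magnetometer+weather mast: mass 3+4+8=15, value 42+35+39=116
- sampler+seismometer+magnetometer+relay: mass 7+3+4+3=17, value 30+42+35+6=113
- sampler+seismometer+magnetometer: mass 7+3+4=14, value 30+42+35=107
Best: 119 sci.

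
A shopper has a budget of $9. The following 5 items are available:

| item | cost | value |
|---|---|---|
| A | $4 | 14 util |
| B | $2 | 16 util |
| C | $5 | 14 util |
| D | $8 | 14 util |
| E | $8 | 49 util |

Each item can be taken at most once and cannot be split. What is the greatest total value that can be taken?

49 util

This is a 0/1 knapsack; check combinations near the capacity.
- E: cost 8, value 49
- A+B: cost 4+2=6, value 14+16=30
- B+C: cost 2+5=7, value 16+14=30
Best: 49 util.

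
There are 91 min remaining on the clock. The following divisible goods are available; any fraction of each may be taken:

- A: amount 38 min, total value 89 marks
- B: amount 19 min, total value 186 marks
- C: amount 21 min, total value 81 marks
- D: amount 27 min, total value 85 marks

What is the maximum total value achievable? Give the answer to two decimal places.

408.21

Take in order of value per unit:
- B (186/19 per unit): all 19 → value 186, running total 186.00
- C (81/21 per unit): all 21 → value 81, running total 267.00
- D (85/27 per unit): all 27 → value 85, running total 352.00
- A (89/38 per unit): 24 of 38 → value 24×89/38 = 56.2105, running total 408.21
Total 408.21.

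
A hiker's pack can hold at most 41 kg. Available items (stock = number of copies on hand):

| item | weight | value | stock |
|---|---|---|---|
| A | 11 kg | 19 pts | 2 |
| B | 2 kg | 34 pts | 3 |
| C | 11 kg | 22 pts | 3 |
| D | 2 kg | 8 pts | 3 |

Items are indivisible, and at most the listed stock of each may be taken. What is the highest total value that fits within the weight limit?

Top feasible selections:
- 3×B + 3×C + 1×D: weight 41, value 176
- 1×A + 3×B + 2×C + 1×D: weight 41, value 173
Best: 176 pts.

176 pts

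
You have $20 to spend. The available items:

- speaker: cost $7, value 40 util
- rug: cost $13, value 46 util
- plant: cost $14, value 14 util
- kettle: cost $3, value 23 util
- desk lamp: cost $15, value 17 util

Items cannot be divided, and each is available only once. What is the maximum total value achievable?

86 util

Check high-value combinations within $20:
- speaker+rug: cost 7+13=20, value 40+46=86
- rug+kettle: cost 13+3=16, value 46+23=69
- speaker+kettle: cost 7+3=10, value 40+23=63
Best: 86 util.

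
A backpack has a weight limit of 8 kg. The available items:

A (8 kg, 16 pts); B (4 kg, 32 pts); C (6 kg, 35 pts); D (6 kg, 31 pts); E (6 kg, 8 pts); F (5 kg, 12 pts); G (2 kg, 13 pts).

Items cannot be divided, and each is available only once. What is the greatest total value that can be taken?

48 pts

This is a 0/1 knapsack; check combinations near the capacity.
- C+G: weight 6+2=8, value 35+13=48
- B+G: weight 4+2=6, value 32+13=45
- D+G: weight 6+2=8, value 31+13=44
- C: weight 6, value 35
- B: weight 4, value 32
Best: 48 pts.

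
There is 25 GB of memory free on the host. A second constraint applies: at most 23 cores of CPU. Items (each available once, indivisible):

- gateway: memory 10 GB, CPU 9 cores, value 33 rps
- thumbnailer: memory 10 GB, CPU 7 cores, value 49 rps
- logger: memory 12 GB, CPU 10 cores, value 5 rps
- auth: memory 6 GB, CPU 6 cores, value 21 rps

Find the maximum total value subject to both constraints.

Feasible sets respecting both limits:
- gateway+thumbnailer: memory 20, CPU 16, value 82
- thumbnailer+auth: memory 16, CPU 13, value 70
- thumbnailer+logger: memory 22, CPU 17, value 54
- gateway+auth: memory 16, CPU 15, value 54
Best: 82 rps.

82 rps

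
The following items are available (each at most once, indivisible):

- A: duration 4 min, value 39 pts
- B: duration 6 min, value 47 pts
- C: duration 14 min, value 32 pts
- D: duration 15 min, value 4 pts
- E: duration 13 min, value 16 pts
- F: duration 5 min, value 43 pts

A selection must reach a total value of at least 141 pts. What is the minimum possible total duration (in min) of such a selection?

Subsets with value ≥ 141, sorted by total duration:
- A+B+E+F: duration 28, value 145
- A+B+C+F: duration 29, value 161
- A+B+C+E+F: duration 42, value 177
Minimum duration: 28 min.

28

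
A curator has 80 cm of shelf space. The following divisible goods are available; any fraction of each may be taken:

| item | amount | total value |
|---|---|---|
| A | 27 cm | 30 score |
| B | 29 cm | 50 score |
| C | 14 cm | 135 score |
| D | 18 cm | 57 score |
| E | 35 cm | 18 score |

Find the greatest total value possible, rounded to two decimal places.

Take in order of value per unit:
- C (135/14 per unit): all 14 → value 135, running total 135.00
- D (57/18 per unit): all 18 → value 57, running total 192.00
- B (50/29 per unit): all 29 → value 50, running total 242.00
- A (30/27 per unit): 19 of 27 → value 19×30/27 = 21.1111, running total 263.11
Total 263.11.

263.11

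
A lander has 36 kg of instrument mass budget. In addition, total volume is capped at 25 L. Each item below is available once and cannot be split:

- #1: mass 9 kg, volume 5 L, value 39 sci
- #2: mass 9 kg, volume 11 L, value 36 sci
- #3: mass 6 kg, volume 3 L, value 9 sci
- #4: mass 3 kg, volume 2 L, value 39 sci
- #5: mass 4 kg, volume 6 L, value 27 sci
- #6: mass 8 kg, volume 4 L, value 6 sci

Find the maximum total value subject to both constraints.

Feasible sets respecting both limits:
- #1+#2+#4+#5: mass 25, volume 24, value 141
- #1+#2+#3+#4+#6: mass 35, volume 25, value 129
- #1+#2+#3+#4: mass 27, volume 21, value 123
Best: 141 sci.

141 sci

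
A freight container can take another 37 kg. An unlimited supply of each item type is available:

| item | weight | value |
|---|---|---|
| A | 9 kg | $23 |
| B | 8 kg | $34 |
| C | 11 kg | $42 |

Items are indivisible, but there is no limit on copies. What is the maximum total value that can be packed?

$144

Best value-per-unit is B at 34/8; filling with it alone gives 4×34 = 136.
Optimal mix: 3×B + 1×C → weight 35, value 144.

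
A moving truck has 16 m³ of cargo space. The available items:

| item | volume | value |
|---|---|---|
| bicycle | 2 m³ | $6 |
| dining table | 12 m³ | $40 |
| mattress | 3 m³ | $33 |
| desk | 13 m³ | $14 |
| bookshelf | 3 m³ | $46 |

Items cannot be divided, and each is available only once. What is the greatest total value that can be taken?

Check high-value combinations within 16 m³:
- dining table+bookshelf: volume 12+3=15, value 40+46=86
- bicycle+mattress+bookshelf: volume 2+3+3=8, value 6+33+46=85
- mattress+bookshelf: volume 3+3=6, value 33+46=79
- dining table+mattress: volume 12+3=15, value 40+33=73
Best: $86.

$86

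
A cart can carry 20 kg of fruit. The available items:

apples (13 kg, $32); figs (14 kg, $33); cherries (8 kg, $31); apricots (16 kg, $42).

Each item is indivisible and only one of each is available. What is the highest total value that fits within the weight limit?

$42

This is a 0/1 knapsack; check combinations near the capacity.
- apricots: weight 16, value 42
- figs: weight 14, value 33
- apples: weight 13, value 32
Best: $42.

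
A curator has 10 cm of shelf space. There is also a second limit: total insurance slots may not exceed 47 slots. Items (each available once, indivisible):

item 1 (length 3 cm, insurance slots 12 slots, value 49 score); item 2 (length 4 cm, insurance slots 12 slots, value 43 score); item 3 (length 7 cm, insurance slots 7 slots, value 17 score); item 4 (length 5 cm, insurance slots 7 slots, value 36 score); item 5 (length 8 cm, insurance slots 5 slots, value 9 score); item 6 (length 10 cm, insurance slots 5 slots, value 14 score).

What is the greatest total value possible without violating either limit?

Feasible sets respecting both limits:
- item 1+item 2: length 7, insurance slots 24, value 92
- item 1+item 4: length 8, insurance slots 19, value 85
- item 2+item 4: length 9, insurance slots 19, value 79
- item 1+item 3: length 10, insurance slots 19, value 66
Best: 92 score.

92 score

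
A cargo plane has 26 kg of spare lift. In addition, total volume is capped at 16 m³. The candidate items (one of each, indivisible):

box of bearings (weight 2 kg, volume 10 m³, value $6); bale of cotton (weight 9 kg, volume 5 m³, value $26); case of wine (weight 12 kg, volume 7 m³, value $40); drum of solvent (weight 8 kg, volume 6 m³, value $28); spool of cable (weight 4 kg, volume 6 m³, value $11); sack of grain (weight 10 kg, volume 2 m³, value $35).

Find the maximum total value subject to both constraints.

Feasible sets respecting both limits:
- case of wine+spool of cable+sack of grain: weight 26, volume 15, value 86
- case of wine+sack of grain: weight 22, volume 9, value 75
- drum of solvent+spool of cable+sack of grain: weight 22, volume 14, value 74
Best: $86.

$86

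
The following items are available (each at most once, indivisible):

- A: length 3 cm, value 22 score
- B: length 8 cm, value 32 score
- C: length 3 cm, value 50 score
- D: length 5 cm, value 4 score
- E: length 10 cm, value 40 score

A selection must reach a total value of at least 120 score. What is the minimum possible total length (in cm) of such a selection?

Subsets with value ≥ 120, sorted by total length:
- B+C+E: length 21, value 122
- A+B+C+E: length 24, value 144
- B+C+D+E: length 26, value 126
Minimum length: 21 cm.

21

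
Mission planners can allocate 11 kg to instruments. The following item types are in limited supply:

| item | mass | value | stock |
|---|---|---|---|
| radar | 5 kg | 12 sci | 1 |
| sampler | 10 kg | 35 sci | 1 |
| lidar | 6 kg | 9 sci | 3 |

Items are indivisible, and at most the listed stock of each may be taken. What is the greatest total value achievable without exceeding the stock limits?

Top feasible selections:
- 1×sampler: mass 10, value 35
- 1×radar + 1×lidar: mass 11, value 21
- 1×radar: mass 5, value 12
Best: 35 sci.

35 sci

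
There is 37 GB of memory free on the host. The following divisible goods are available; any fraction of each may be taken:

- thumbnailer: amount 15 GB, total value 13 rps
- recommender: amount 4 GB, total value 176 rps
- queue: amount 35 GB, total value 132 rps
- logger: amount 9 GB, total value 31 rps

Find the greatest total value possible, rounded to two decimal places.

300.46

Take in order of value per unit:
- recommender (176/4 per unit): all 4 → value 176, running total 176.00
- queue (132/35 per unit): 33 of 35 → value 33×132/35 = 124.4571, running total 300.46
Total 300.46.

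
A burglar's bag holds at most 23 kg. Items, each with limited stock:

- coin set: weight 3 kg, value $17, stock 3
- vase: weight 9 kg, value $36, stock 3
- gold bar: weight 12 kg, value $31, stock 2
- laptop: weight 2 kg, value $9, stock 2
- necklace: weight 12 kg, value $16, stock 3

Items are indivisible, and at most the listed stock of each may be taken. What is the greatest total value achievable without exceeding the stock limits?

$105

Best selections within weight 23 and stock limits:
- 3×coin set + 1×vase + 2×laptop: weight 22, value 105
- 1×coin set + 2×vase + 1×laptop: weight 23, value 98
- 3×coin set + 1×vase + 1×laptop: weight 20, value 96
Best: $105.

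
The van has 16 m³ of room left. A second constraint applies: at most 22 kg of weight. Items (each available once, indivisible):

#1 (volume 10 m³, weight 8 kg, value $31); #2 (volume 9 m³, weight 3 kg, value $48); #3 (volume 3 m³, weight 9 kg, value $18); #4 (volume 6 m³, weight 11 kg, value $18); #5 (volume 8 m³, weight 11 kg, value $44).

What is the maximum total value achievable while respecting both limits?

Feasible sets respecting both limits:
- #2+#3: volume 12, weight 12, value 66
- #2+#4: volume 15, weight 14, value 66
- #3+#5: volume 11, weight 20, value 62
- #4+#5: volume 14, weight 22, value 62
Best: $66.

$66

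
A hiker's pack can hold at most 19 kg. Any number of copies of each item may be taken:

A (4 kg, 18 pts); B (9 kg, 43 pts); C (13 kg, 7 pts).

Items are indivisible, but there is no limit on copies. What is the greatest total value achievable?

Best value-per-unit is B at 43/9, and filling with it alone uses weight 2×9=18. No mix of the others beats 2×43 = 86.

86 pts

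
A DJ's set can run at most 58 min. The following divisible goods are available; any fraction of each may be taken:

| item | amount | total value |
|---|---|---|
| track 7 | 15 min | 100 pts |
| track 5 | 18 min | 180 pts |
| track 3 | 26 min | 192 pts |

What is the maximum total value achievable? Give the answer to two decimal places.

465.33

Take in order of value per unit:
- track 5 (180/18 per unit): all 18 → value 180, running total 180.00
- track 3 (192/26 per unit): all 26 → value 192, running total 372.00
- track 7 (100/15 per unit): 14 of 15 → value 14×100/15 = 93.3333, running total 465.33
Total 465.33.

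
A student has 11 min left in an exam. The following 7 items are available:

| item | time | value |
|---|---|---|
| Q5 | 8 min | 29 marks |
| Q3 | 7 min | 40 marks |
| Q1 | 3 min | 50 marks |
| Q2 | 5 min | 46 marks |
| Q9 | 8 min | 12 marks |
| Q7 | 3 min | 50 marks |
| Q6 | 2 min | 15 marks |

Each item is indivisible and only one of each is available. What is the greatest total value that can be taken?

This is a 0/1 knapsack; check combinations near the capacity.
- Q1+Q2+Q7: time 3+5+3=11, value 50+46+50=146
- Q1+Q7+Q6: time 3+3+2=8, value 50+50+15=115
- Q1+Q2+Q6: time 3+5+2=10, value 50+46+15=111
- Q2+Q7+Q6: time 5+3+2=10, value 46+50+15=111
Best: 146 marks.

146 marks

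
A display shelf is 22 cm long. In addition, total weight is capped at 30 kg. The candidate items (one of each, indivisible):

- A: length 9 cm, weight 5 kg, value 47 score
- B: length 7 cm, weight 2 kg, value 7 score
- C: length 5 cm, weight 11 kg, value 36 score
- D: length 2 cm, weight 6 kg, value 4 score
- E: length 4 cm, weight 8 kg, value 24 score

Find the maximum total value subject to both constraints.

111 score

Feasible sets respecting both limits:
- A+C+D+E: length 20, weight 30, value 111
- A+C+E: length 18, weight 24, value 107
- A+B+C: length 21, weight 18, value 90
- A+C+D: length 16, weight 22, value 87
Best: 111 score.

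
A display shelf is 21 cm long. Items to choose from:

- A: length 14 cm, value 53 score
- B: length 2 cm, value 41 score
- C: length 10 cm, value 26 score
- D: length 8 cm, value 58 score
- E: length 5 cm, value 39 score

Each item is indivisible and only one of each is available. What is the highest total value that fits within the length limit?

138 score

Check high-value combinations within 21 cm:
- B+D+E: length 2+8+5=15, value 41+58+39=138
- A+B+E: length 14+2+5=21, value 53+41+39=133
- B+C+D: length 2+10+8=20, value 41+26+58=125
- B+C+E: length 2+10+5=17, value 41+26+39=106
Best: 138 score.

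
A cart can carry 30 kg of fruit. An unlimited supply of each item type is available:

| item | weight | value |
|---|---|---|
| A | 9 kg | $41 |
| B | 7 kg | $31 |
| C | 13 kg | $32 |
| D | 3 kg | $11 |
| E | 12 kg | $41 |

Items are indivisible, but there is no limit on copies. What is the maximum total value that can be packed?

$134

Best value-per-unit is A at 41/9; filling with it alone gives 3×41 = 123.
Optimal mix: 3×A + 1×D → weight 30, value 134.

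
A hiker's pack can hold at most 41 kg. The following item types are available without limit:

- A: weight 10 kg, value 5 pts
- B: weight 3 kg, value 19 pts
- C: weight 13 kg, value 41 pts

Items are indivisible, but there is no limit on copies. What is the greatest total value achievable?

Best value-per-unit is B at 19/3, and filling with it alone uses weight 13×3=39. No mix of the others beats 13×19 = 247.

247 pts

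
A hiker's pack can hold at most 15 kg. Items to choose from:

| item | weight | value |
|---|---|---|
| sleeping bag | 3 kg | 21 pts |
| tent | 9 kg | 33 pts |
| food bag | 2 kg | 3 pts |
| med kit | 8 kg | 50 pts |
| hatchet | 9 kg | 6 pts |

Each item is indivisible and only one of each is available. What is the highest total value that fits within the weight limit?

Check high-value combinations within 15 kg:
- sleeping bag+food bag+med kit: weight 3+2+8=13, value 21+3+50=74
- sleeping bag+med kit: weight 3+8=11, value 21+50=71
- sleeping bag+tent+food bag: weight 3+9+2=14, value 21+33+3=57
- sleeping bag+tent: weight 3+9=12, value 21+33=54
- food bag+med kit: weight 2+8=10, value 3+50=53
Best: 74 pts.

74 pts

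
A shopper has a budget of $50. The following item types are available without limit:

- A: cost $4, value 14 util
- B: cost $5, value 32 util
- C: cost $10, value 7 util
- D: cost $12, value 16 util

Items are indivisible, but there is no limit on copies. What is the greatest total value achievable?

320 util

Best value-per-unit is B at 32/5, and filling with it alone uses cost 10×5=50. No mix of the others beats 10×32 = 320.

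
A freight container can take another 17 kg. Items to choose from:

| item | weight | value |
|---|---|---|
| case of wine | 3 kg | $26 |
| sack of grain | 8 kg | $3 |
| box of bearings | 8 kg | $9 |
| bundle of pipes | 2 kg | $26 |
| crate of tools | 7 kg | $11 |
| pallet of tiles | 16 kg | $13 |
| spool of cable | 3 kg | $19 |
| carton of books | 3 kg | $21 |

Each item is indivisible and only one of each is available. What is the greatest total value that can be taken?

$92

Check high-value combinations within 17 kg:
- case of wine+bundle of pipes+spool of cable+carton of books: weight 3+2+3+3=11, value 26+26+19+21=92
- case of wine+bundle of pipes+crate of tools+carton of books: weight 3+2+7+3=15, value 26+26+11+21=84
- case of wine+bundle of pipes+crate of tools+spool of cable: weight 3+2+7+3=15, value 26+26+11+19=82
Best: $92.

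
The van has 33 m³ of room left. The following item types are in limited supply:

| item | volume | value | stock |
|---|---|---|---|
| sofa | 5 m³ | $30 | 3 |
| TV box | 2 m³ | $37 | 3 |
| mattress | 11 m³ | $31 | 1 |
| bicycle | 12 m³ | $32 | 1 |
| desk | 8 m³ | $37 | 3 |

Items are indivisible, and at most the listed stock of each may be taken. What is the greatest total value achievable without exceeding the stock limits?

Best selections within volume 33 and stock limits:
- 2×sofa + 3×TV box + 2×desk: volume 32, value 245
- 3×sofa + 3×TV box + 1×desk: volume 29, value 238
Best: $245.

$245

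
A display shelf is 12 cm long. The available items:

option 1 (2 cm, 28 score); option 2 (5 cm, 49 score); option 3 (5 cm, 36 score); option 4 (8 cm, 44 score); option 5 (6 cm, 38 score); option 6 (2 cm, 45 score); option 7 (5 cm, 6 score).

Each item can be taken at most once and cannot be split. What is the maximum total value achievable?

130 score

This is a 0/1 knapsack; check combinations near the capacity.
- option 2+option 3+option 6: length 5+5+2=12, value 49+36+45=130
- option 1+option 2+option 6: length 2+5+2=9, value 28+49+45=122
- option 1+option 4+option 6: length 2+8+2=12, value 28+44+45=117
- option 1+option 2+option 3: length 2+5+5=12, value 28+49+36=113
- option 1+option 5+option 6: length 2+6+2=10, value 28+38+45=111
Best: 130 score.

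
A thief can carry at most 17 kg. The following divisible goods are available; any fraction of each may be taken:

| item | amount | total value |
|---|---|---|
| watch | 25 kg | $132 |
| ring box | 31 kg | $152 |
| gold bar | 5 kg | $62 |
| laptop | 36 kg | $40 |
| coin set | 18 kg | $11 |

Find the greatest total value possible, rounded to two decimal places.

Take in order of value per unit:
- gold bar (62/5 per unit): all 5 → value 62, running total 62.00
- watch (132/25 per unit): 12 of 25 → value 12×132/25 = 63.3600, running total 125.36
Total 125.36.

125.36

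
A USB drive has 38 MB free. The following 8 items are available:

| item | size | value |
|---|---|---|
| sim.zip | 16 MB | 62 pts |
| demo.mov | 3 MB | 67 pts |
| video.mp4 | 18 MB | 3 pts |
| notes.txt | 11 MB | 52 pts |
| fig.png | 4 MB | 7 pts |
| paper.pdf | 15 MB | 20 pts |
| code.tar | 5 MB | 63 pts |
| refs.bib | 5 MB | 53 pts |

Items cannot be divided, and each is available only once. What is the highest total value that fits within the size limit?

This is a 0/1 knapsack; check combinations near the capacity.
- sim.zip+demo.mov+fig.png+code.tar+refs.bib: size 16+3+4+5+5=33, value 62+67+7+63+53=252
- sim.zip+demo.mov+code.tar+refs.bib: size 16+3+5+5=29, value 62+67+63+53=245
- sim.zip+demo.mov+notes.txt+code.tar: size 16+3+11+5=35, value 62+67+52+63=244
- demo.mov+notes.txt+fig.png+code.tar+refs.bib: size 3+11+4+5+5=28, value 67+52+7+63+53=242
Best: 252 pts.

252 pts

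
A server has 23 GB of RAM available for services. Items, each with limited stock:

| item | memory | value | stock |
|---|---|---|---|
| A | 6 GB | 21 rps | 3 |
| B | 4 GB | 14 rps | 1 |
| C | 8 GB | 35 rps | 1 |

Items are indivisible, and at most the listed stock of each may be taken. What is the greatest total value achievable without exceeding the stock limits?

77 rps

Best selections within memory 23 and stock limits:
- 2×A + 1×C: memory 20, value 77
- 3×A + 1×B: memory 22, value 77
Best: 77 rps.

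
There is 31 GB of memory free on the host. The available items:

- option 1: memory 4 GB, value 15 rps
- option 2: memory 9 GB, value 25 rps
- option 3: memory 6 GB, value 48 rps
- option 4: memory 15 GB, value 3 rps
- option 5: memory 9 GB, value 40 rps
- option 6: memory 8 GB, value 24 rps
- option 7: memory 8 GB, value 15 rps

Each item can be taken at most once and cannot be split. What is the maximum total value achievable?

Check high-value combinations within 31 GB:
- option 1+option 2+option 3+option 5: memory 4+9+6+9=28, value 15+25+48+40=128
- option 1+option 3+option 5+option 6: memory 4+6+9+8=27, value 15+48+40+24=127
- option 3+option 5+option 6+option 7: memory 6+9+8+8=31, value 48+40+24+15=127
- option 1+option 3+option 5+option 7: memory 4+6+9+8=27, value 15+48+40+15=118
Best: 128 rps.

128 rps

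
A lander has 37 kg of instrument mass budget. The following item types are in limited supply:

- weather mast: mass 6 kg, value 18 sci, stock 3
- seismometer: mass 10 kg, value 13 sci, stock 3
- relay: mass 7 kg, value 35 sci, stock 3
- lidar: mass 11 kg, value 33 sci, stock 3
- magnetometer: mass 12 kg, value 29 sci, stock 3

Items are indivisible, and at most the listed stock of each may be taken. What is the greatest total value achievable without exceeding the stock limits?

Top feasible selections:
- 2×weather mast + 3×relay: mass 33, value 141
- 2×weather mast + 2×relay + 1×lidar: mass 37, value 139
Best: 141 sci.

141 sci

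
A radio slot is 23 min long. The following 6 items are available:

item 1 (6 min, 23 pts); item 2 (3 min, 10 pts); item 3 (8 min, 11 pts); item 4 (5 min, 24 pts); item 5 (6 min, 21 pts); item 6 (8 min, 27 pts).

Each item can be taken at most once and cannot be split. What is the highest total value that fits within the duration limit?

84 pts

Check high-value combinations within 23 min:
- item 1+item 2+item 4+item 6: duration 6+3+5+8=22, value 23+10+24+27=84
- item 2+item 4+item 5+item 6: duration 3+5+6+8=22, value 10+24+21+27=82
- item 1+item 2+item 5+item 6: duration 6+3+6+8=23, value 23+10+21+27=81
- item 1+item 2+item 4+item 5: duration 6+3+5+6=20, value 23+10+24+21=78
- item 1+item 4+item 6: duration 6+5+8=19, value 23+24+27=74
Best: 84 pts.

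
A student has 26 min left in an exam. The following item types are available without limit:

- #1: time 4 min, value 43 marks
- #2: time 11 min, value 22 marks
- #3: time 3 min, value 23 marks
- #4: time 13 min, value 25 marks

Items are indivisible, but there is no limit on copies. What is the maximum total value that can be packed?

Best value-per-unit is #1 at 43/4; filling with it alone gives 6×43 = 258.
Optimal mix: 5×#1 + 2×#3 → time 26, value 261.

261 marks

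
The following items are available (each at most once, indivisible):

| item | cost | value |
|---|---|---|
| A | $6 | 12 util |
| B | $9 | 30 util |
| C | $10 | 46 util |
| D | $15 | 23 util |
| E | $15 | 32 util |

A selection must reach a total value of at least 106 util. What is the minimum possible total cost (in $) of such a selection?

34

Subsets with value ≥ 106, sorted by total cost:
- B+C+E: cost 34, value 108
- A+B+C+E: cost 40, value 120
- A+B+C+D: cost 40, value 111
Minimum cost: 34 $.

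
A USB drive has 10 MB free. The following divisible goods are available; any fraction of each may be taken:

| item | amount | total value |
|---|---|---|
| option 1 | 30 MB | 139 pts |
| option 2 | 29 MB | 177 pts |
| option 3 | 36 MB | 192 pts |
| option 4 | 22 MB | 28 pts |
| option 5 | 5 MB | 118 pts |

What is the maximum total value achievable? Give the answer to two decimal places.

Take in order of value per unit:
- option 5 (118/5 per unit): all 5 → value 118, running total 118.00
- option 2 (177/29 per unit): 5 of 29 → value 5×177/29 = 30.5172, running total 148.52
Total 148.52.

148.52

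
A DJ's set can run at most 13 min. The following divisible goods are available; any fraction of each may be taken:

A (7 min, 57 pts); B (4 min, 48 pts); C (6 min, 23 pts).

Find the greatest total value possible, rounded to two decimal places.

Take in order of value per unit:
- B (48/4 per unit): all 4 → value 48, running total 48.00
- A (57/7 per unit): all 7 → value 57, running total 105.00
- C (23/6 per unit): 2 of 6 → value 2×23/6 = 7.6667, running total 112.67
Total 112.67.

112.67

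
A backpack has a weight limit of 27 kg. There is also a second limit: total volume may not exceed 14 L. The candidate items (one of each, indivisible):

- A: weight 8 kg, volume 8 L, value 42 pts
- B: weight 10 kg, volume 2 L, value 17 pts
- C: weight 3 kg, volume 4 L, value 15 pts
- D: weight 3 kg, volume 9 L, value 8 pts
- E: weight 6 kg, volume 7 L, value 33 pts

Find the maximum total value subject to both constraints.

Feasible sets respecting both limits:
- A+B+C: weight 21, volume 14, value 74
- B+C+E: weight 19, volume 13, value 65
- A+B: weight 18, volume 10, value 59
Best: 74 pts.

74 pts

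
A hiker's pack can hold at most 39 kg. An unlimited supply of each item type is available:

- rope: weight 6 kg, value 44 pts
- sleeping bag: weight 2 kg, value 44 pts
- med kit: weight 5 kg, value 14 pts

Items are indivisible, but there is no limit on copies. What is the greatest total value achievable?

Best value-per-unit is sleeping bag at 44/2, and filling with it alone uses weight 19×2=38. No mix of the others beats 19×44 = 836.

836 pts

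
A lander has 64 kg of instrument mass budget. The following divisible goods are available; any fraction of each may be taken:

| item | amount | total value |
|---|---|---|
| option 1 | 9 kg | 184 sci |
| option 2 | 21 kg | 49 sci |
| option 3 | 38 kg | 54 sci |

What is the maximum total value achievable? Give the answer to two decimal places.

Take in order of value per unit:
- option 1 (184/9 per unit): all 9 → value 184, running total 184.00
- option 2 (49/21 per unit): all 21 → value 49, running total 233.00
- option 3 (54/38 per unit): 34 of 38 → value 34×54/38 = 48.3158, running total 281.32
Total 281.32.

281.32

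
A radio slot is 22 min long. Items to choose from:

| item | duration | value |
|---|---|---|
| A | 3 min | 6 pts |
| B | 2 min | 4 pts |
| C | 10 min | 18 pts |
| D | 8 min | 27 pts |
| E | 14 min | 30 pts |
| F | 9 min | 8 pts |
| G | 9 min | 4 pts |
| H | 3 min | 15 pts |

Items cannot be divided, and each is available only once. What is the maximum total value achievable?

60 pts

Check high-value combinations within 22 min:
- C+D+H: duration 10+8+3=21, value 18+27+15=60
- D+E: duration 8+14=22, value 27+30=57
- A+B+E+H: duration 3+2+14+3=22, value 6+4+30+15=55
- B+D+F+H: duration 2+8+9+3=22, value 4+27+8+15=54
- A+B+D+H: duration 3+2+8+3=16, value 6+4+27+15=52
Best: 60 pts.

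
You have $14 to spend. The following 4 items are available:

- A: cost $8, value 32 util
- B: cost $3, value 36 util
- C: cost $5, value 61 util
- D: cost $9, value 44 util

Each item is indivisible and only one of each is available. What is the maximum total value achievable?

This is a 0/1 knapsack; check combinations near the capacity.
- C+D: cost 5+9=14, value 61+44=105
- B+C: cost 3+5=8, value 36+61=97
- A+C: cost 8+5=13, value 32+61=93
Best: 105 util.

105 util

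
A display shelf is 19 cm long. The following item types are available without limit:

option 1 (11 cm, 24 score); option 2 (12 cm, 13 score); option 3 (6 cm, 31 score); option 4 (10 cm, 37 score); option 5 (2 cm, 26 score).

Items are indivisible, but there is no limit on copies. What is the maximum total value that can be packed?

234 score

Best value-per-unit is option 5 at 26/2, and filling with it alone uses length 9×2=18. No mix of the others beats 9×26 = 234.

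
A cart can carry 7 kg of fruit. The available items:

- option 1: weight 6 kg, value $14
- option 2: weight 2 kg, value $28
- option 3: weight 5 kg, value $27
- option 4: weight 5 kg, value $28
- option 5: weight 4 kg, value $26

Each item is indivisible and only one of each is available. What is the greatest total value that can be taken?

$56

Check high-value combinations within 7 kg:
- option 2+option 4: weight 2+5=7, value 28+28=56
- option 2+option 3: weight 2+5=7, value 28+27=55
- option 2+option 5: weight 2+4=6, value 28+26=54
Best: $56.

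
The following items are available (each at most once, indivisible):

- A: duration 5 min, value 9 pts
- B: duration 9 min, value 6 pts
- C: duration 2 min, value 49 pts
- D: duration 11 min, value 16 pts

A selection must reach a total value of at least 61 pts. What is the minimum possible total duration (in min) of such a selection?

Subsets with value ≥ 61, sorted by total duration:
- C+D: duration 13, value 65
- A+B+C: duration 16, value 64
- A+C+D: duration 18, value 74
- B+C+D: duration 22, value 71
Minimum duration: 13 min.

13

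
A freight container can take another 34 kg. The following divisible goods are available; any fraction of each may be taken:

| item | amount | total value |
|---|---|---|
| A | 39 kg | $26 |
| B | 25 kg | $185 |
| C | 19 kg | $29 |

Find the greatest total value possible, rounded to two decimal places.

Take in order of value per unit:
- B (185/25 per unit): all 25 → value 185, running total 185.00
- C (29/19 per unit): 9 of 19 → value 9×29/19 = 13.7368, running total 198.74
Total 198.74.

198.74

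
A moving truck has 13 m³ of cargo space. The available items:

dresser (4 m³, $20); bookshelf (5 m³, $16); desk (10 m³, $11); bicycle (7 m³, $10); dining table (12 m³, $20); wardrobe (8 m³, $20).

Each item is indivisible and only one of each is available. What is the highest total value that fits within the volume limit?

$40

Check high-value combinations within 13 m³:
- dresser+wardrobe: volume 4+8=12, value 20+20=40
- dresser+bookshelf: volume 4+5=9, value 20+16=36
- bookshelf+wardrobe: volume 5+8=13, value 16+20=36
- dresser+bicycle: volume 4+7=11, value 20+10=30
- bookshelf+bicycle: volume 5+7=12, value 16+10=26
Best: $40.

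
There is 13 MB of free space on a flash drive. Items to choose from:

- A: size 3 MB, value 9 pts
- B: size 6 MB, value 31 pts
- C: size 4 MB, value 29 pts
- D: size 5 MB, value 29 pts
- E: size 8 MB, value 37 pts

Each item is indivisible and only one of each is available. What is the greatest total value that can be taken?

69 pts

Check high-value combinations within 13 MB:
- A+B+C: size 3+6+4=13, value 9+31+29=69
- A+C+D: size 3+4+5=12, value 9+29+29=67
- C+E: size 4+8=12, value 29+37=66
Best: 69 pts.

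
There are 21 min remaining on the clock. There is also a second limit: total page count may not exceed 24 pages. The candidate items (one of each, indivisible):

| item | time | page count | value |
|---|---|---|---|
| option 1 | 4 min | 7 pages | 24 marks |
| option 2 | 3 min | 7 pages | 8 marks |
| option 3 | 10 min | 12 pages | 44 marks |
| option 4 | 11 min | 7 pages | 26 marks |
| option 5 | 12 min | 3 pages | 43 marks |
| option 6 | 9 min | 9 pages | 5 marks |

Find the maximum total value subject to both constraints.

75 marks

Feasible sets respecting both limits:
- option 1+option 2+option 5: time 19, page count 17, value 75
- option 3+option 4: time 21, page count 19, value 70
- option 1+option 3: time 14, page count 19, value 68
Best: 75 marks.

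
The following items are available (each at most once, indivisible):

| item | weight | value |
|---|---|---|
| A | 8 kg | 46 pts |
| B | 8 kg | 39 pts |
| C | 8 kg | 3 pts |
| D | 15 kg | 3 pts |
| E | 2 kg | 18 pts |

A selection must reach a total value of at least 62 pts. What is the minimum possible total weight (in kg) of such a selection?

Subsets with value ≥ 62, sorted by total weight:
- A+E: weight 10, value 64
- A+B: weight 16, value 85
- A+B+E: weight 18, value 103
Minimum weight: 10 kg.

10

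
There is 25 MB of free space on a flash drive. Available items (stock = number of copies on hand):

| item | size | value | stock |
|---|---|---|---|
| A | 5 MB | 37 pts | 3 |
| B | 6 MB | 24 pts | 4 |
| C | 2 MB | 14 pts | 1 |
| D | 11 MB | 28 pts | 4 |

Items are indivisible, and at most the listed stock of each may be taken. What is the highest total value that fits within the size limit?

Top feasible selections:
- 3×A + 1×B + 1×C: size 23, value 149
- 2×A + 2×B + 1×C: size 24, value 136
- 3×A + 1×B: size 21, value 135
Best: 149 pts.

149 pts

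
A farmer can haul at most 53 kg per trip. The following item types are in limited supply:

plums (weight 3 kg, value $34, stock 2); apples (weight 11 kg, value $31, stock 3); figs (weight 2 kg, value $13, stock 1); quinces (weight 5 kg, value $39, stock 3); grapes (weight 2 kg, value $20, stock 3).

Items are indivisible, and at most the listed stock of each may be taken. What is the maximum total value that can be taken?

$320

Best selections within weight 53 and stock limits:
- 2×plums + 2×apples + 1×figs + 3×quinces + 3×grapes: weight 51, value 320
- 2×plums + 2×apples + 3×quinces + 3×grapes: weight 49, value 307
- 2×plums + 2×apples + 1×figs + 3×quinces + 2×grapes: weight 49, value 300
Best: $320.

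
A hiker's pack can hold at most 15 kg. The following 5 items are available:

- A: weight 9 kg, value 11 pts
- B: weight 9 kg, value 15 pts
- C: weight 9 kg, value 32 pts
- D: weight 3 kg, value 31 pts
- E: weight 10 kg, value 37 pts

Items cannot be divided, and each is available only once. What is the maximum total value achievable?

Check high-value combinations within 15 kg:
- D+E: weight 3+10=13, value 31+37=68
- C+D: weight 9+3=12, value 32+31=63
- B+D: weight 9+3=12, value 15+31=46
- A+D: weight 9+3=12, value 11+31=42
- E: weight 10, value 37
Best: 68 pts.

68 pts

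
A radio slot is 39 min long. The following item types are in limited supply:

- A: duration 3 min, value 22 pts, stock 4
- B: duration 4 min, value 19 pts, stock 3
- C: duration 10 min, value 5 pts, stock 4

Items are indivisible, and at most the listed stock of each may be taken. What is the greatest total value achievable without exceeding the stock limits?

150 pts

Top feasible selections:
- 4×A + 3×B + 1×C: duration 34, value 150
- 4×A + 3×B: duration 24, value 145
- 4×A + 2×B + 1×C: duration 30, value 131
- 3×A + 3×B + 1×C: duration 31, value 128
Best: 150 pts.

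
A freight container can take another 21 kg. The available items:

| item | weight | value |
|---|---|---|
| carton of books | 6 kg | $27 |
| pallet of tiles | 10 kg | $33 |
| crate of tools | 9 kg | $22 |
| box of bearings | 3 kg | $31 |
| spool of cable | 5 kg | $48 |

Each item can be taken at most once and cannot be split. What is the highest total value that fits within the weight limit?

Check high-value combinations within 21 kg:
- pallet of tiles+box of bearings+spool of cable: weight 10+3+5=18, value 33+31+48=112
- carton of books+pallet of tiles+spool of cable: weight 6+10+5=21, value 27+33+48=108
- carton of books+box of bearings+spool of cable: weight 6+3+5=14, value 27+31+48=106
- crate of tools+box of bearings+spool of cable: weight 9+3+5=17, value 22+31+48=101
- carton of books+crate of tools+spool of cable: weight 6+9+5=20, value 27+22+48=97
Best: $112.

$112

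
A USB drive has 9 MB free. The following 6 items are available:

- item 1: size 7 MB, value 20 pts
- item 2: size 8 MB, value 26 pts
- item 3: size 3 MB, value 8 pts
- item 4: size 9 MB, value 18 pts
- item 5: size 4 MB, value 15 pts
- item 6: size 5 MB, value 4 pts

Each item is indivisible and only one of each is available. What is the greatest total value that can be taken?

26 pts

This is a 0/1 knapsack; check combinations near the capacity.
- item 2: size 8, value 26
- item 3+item 5: size 3+4=7, value 8+15=23
- item 1: size 7, value 20
- item 5+item 6: size 4+5=9, value 15+4=19
Best: 26 pts.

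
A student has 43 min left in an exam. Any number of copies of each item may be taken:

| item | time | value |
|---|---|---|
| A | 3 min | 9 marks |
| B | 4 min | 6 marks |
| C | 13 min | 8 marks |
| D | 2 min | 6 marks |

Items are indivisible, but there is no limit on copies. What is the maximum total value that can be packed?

129 marks

Best value-per-unit is A at 9/3; filling with it alone gives 14×9 = 126.
Optimal mix: 13×A + 2×D → time 43, value 129.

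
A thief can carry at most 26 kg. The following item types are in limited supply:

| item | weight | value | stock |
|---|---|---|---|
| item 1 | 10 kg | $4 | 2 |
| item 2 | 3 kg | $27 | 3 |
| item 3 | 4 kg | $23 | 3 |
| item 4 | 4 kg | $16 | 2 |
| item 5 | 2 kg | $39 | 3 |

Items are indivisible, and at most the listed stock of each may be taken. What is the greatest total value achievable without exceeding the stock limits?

$244

Best selections within weight 26 and stock limits:
- 3×item 2 + 2×item 3 + 3×item 5: weight 23, value 244
- 2×item 2 + 3×item 3 + 3×item 5: weight 24, value 240
- 3×item 2 + 1×item 3 + 1×item 4 + 3×item 5: weight 23, value 237
Best: $244.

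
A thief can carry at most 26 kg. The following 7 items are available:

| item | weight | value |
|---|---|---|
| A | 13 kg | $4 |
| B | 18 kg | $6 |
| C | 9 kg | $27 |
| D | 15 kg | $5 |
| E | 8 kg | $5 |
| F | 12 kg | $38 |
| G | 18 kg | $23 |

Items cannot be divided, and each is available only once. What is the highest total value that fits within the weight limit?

Check high-value combinations within 26 kg:
- C+F: weight 9+12=21, value 27+38=65
- E+F: weight 8+12=20, value 5+38=43
- A+F: weight 13+12=25, value 4+38=42
- F: weight 12, value 38
- C+E: weight 9+8=17, value 27+5=32
Best: $65.

$65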